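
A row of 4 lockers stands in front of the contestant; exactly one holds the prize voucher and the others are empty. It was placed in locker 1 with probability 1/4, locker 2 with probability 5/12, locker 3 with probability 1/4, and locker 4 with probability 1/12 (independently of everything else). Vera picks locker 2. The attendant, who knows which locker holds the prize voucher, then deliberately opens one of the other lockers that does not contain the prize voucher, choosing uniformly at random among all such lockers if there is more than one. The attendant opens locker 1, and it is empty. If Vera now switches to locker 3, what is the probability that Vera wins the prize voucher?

9/22

Apply Bayes' rule, conditioning on where the prize voucher actually is.
If it is in locker 1 (prior 1/4): the attendant opened locker 1, so this case is ruled out; weight (1/4)·0 = 0.
If it is in locker 2 (prior 5/12): the attendant has 3 equally likely choices, so probability 1/3; weight (5/12)·(1/3) = 5/36.
If it is in locker 3 (prior 1/4): the attendant has 2 equally likely choices, so probability 1/2; weight (1/4)·(1/2) = 1/8.
If it is in locker 4 (prior 1/12): the attendant has 2 equally likely choices, so probability 1/2; weight (1/12)·(1/2) = 1/24.
The weights sum to 11/36.
So P(the prize voucher in locker 3 | the attendant opened locker 1) = (1/8) / (11/36) = 9/22.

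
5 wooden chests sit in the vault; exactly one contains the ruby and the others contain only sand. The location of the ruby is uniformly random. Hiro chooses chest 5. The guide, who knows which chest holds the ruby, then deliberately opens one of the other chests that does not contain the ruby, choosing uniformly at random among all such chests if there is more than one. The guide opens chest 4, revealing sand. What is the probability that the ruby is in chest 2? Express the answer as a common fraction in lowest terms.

Consider each possible location of the ruby in turn.
If it is in any of chests 1, 2, and 3 (prior 1/5 each): the guide has 3 equally likely choices, so probability 1/3; weight (1/5)·(1/3) = 1/15 each.
If it is in chest 4 (prior 1/5): the guide opened chest 4, so this case is ruled out; weight (1/5)·0 = 0.
If it is in chest 5 (prior 1/5): the guide has 4 equally likely choices, so probability 1/4; weight (1/5)·(1/4) = 1/20.
The weights sum to 1/4.
So P(the ruby in chest 2 | the guide opened chest 4) = (1/15) / (1/4) = 4/15.

4/15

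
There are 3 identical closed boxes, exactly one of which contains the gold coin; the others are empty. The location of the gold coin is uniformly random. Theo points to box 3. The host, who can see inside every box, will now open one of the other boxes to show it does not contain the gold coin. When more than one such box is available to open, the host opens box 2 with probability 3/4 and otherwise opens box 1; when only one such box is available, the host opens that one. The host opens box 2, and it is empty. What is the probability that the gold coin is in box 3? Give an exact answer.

3/7

Consider each possible location of the gold coin in turn.
If it is in box 1 (prior 1/3): only box 2 is available, probability 1; weight (1/3)·1 = 1/3.
If it is in box 2 (prior 1/3): the host opened box 2, so this case is ruled out; weight (1/3)·0 = 0.
If it is in box 3 (prior 1/3): box 2 is available, opened with probability 3/4; weight (1/3)·(3/4) = 1/4.
The weights sum to 7/12.
So P(the gold coin in box 3 | the host opened box 2) = (1/4) / (7/12) = 3/7.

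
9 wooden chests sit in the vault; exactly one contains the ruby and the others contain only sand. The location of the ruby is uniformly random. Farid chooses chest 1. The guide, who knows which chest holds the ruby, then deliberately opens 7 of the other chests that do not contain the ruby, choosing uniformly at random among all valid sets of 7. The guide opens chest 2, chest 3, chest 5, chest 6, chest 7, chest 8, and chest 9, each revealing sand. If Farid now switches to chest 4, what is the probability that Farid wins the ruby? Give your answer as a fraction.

Condition on the true location of the ruby.
If it is in chest 1 (prior 1/9): the guide has 8 equally likely choices, so probability 1/8; weight (1/9)·(1/8) = 1/72.
If it is in any of chests 2, 3, 5, 6, 7, 8, and 9 (prior 1/9 each): that chest was opened and seen not to hold the prize — ruled out; weight (1/9)·0 = 0 each.
If it is in chest 4 (prior 1/9): the guide has no choice, probability 1; weight (1/9)·1 = 1/9.
The weights sum to 1/8.
So P(the ruby in chest 4 | the guide opened chest 2, chest 3, chest 5, chest 6, chest 7, chest 8, and chest 9) = (1/9) / (1/8) = 8/9.

8/9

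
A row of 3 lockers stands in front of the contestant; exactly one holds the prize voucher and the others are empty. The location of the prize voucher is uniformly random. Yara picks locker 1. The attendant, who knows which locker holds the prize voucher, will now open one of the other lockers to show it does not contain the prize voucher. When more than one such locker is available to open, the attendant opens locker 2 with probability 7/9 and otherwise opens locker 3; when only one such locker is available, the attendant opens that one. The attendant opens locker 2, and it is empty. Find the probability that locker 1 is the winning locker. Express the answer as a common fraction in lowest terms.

Condition on the true location of the prize voucher.
If it is in locker 1 (prior 1/3): locker 2 is available, opened with probability 7/9; weight (1/3)·(7/9) = 7/27.
If it is in locker 2 (prior 1/3): the attendant opened locker 2, so this case is ruled out; weight (1/3)·0 = 0.
If it is in locker 3 (prior 1/3): only locker 2 is available, probability 1; weight (1/3)·1 = 1/3.
The weights sum to 16/27.
So P(the prize voucher in locker 1 | the attendant opened locker 2) = (7/27) / (16/27) = 7/16.

7/16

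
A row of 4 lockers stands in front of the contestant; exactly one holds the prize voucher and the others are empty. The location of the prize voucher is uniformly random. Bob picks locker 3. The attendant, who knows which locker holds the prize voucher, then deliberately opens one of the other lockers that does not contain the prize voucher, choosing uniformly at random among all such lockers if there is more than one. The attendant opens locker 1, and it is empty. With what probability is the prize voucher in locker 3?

Consider each possible location of the prize voucher in turn.
If it is in locker 1 (prior 1/4): the attendant opened locker 1, so this case is ruled out; weight (1/4)·0 = 0.
If it is in either of lockers 2 and 4 (prior 1/4 each): the attendant has 2 equally likely choices, so probability 1/2; weight (1/4)·(1/2) = 1/8 each.
If it is in locker 3 (prior 1/4): the attendant has 3 equally likely choices, so probability 1/3; weight (1/4)·(1/3) = 1/12.
The weights sum to 1/3.
So P(the prize voucher in locker 3 | the attendant opened locker 1) = (1/12) / (1/3) = 1/4.

1/4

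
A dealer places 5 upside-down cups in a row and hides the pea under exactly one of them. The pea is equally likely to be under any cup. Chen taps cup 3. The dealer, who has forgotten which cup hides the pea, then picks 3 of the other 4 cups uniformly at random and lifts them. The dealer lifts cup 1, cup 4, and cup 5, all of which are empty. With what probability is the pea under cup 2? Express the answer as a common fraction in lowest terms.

Apply Bayes' rule, conditioning on where the pea actually is.
If it is under any of cups 1, 4, and 5 (prior 1/5 each): that cup was opened and seen not to hold the prize — ruled out; weight (1/5)·0 = 0 each.
If it is under either of cups 2 and 3 (prior 1/5 each): the dealer picks exactly this set with probability 1/4 regardless, and none is the prize; weight (1/5)·(1/4) = 1/20 each.
The weights sum to 1/10.
So P(the pea under cup 2 | the dealer opened cup 1, cup 4, and cup 5) = (1/20) / (1/10) = 1/2.

1/2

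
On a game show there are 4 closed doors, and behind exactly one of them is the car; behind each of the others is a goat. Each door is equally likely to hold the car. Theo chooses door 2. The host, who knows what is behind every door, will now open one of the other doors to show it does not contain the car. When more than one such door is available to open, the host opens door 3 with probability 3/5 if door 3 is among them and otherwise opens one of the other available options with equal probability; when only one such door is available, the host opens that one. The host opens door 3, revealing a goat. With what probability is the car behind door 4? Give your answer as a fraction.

1/3

Apply Bayes' rule, conditioning on where the car actually is.
If it is behind any of doors 1, 2, and 4 (prior 1/4 each): door 3 is available, opened with probability 3/5; weight (1/4)·(3/5) = 3/20 each.
If it is behind door 3 (prior 1/4): the host opened door 3, so this case is ruled out; weight (1/4)·0 = 0.
The weights sum to 9/20.
So P(the car behind door 4 | the host opened door 3) = (3/20) / (9/20) = 1/3.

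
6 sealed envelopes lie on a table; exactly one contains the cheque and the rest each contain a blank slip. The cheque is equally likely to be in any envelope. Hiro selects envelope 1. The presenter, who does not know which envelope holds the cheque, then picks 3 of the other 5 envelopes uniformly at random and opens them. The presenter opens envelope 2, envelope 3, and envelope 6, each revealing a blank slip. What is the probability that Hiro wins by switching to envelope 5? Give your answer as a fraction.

Condition on the true location of the cheque.
If it is in any of envelopes 1, 4, and 5 (prior 1/6 each): the presenter picks exactly this set with probability 1/10 regardless, and none is the prize; weight (1/6)·(1/10) = 1/60 each.
If it is in any of envelopes 2, 3, and 6 (prior 1/6 each): that envelope was opened and seen not to hold the prize — ruled out; weight (1/6)·0 = 0 each.
The weights sum to 1/20.
So P(the cheque in envelope 5 | the presenter opened envelope 2, envelope 3, and envelope 6) = (1/60) / (1/20) = 1/3.

1/3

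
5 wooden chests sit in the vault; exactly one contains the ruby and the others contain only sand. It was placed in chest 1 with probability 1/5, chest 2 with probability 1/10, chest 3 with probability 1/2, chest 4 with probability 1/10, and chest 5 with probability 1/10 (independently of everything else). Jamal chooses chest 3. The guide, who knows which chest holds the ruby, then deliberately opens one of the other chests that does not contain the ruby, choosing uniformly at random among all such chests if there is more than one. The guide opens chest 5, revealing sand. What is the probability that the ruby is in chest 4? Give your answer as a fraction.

Consider each possible location of the ruby in turn.
If it is in chest 1 (prior 1/5): the guide has 3 equally likely choices, so probability 1/3; weight (1/5)·(1/3) = 1/15.
If it is in either of chests 2 and 4 (prior 1/10 each): the guide has 3 equally likely choices, so probability 1/3; weight (1/10)·(1/3) = 1/30 each.
If it is in chest 3 (prior 1/2): the guide has 4 equally likely choices, so probability 1/4; weight (1/2)·(1/4) = 1/8.
If it is in chest 5 (prior 1/10): the guide opened chest 5, so this case is ruled out; weight (1/10)·0 = 0.
The weights sum to 31/120.
So P(the ruby in chest 4 | the guide opened chest 5) = (1/30) / (31/120) = 4/31.

4/31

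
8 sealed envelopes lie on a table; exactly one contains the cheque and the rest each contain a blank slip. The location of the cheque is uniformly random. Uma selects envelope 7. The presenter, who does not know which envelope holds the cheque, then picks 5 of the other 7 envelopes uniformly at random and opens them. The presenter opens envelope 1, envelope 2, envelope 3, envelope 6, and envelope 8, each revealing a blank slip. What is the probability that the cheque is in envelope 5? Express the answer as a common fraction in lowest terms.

1/3

Because the presenter chose which envelopes to open without knowing where the cheque is, the choice is independent of the prize location. Learning that none of the 5 opened envelopes holds the cheque simply rules out those 5 locations and leaves the remaining 3 envelopes still equally likely by symmetry.
So P(the cheque in envelope 5) = 1/3.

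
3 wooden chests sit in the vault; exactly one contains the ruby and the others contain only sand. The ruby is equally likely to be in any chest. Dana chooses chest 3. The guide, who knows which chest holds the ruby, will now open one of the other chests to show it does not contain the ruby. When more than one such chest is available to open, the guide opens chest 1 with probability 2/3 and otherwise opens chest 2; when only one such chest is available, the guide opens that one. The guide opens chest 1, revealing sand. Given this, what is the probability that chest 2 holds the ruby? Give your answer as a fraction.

3/5

Apply Bayes' rule, conditioning on where the ruby actually is.
If it is in chest 1 (prior 1/3): the guide opened chest 1, so this case is ruled out; weight (1/3)·0 = 0.
If it is in chest 2 (prior 1/3): only chest 1 is available, probability 1; weight (1/3)·1 = 1/3.
If it is in chest 3 (prior 1/3): chest 1 is available, opened with probability 2/3; weight (1/3)·(2/3) = 2/9.
The weights sum to 5/9.
So P(the ruby in chest 2 | the guide opened chest 1) = (1/3) / (5/9) = 3/5.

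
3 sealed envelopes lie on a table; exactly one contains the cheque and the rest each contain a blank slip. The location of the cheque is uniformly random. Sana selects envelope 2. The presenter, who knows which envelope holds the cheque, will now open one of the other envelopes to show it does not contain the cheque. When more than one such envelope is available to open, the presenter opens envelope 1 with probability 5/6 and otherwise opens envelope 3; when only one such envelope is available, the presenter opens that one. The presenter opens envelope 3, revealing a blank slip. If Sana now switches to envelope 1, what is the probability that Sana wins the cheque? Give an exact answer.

6/7

Apply Bayes' rule, conditioning on where the cheque actually is.
If it is in envelope 1 (prior 1/3): only envelope 3 is available, probability 1; weight (1/3)·1 = 1/3.
If it is in envelope 2 (prior 1/3): envelope 1 is available but not opened, probability 1/6; weight (1/3)·(1/6) = 1/18.
If it is in envelope 3 (prior 1/3): the presenter opened envelope 3, so this case is ruled out; weight (1/3)·0 = 0.
The weights sum to 7/18.
So P(the cheque in envelope 1 | the presenter opened envelope 3) = (1/3) / (7/18) = 6/7.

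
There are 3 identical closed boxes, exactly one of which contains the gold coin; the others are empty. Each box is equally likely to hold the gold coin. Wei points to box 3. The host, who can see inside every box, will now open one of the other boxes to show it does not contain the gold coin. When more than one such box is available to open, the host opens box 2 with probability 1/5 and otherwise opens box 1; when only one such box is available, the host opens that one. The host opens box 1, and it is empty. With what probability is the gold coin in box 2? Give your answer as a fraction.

5/9

Apply Bayes' rule, conditioning on where the gold coin actually is.
If it is in box 1 (prior 1/3): the host opened box 1, so this case is ruled out; weight (1/3)·0 = 0.
If it is in box 2 (prior 1/3): only box 1 is available, probability 1; weight (1/3)·1 = 1/3.
If it is in box 3 (prior 1/3): box 2 is available but not opened, probability 4/5; weight (1/3)·(4/5) = 4/15.
The weights sum to 3/5.
So P(the gold coin in box 2 | the host opened box 1) = (1/3) / (3/5) = 5/9.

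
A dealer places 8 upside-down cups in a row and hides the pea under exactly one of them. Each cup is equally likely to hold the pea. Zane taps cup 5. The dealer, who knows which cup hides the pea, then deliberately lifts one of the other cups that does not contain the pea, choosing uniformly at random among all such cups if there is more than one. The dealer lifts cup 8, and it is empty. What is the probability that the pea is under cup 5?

Consider each possible location of the pea in turn.
If it is under any of cups 1, 2, 3, 4, 6, and 7 (prior 1/8 each): the dealer has 6 equally likely choices, so probability 1/6; weight (1/8)·(1/6) = 1/48 each.
If it is under cup 5 (prior 1/8): the dealer has 7 equally likely choices, so probability 1/7; weight (1/8)·(1/7) = 1/56.
If it is under cup 8 (prior 1/8): the dealer opened cup 8, so this case is ruled out; weight (1/8)·0 = 0.
The weights sum to 1/7.
So P(the pea under cup 5 | the dealer opened cup 8) = (1/56) / (1/7) = 1/8.

1/8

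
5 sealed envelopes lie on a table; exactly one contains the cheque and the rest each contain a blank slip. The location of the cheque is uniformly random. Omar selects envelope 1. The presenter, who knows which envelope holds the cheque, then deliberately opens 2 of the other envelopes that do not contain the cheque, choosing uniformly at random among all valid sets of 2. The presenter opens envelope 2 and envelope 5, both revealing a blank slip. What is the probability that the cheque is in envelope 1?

Consider each possible location of the cheque in turn.
If it is in envelope 1 (prior 1/5): the presenter has 6 equally likely choices, so probability 1/6; weight (1/5)·(1/6) = 1/30.
If it is in either of envelopes 2 and 5 (prior 1/5 each): that envelope was opened and seen not to hold the prize — ruled out; weight (1/5)·0 = 0 each.
If it is in either of envelopes 3 and 4 (prior 1/5 each): the presenter has 3 equally likely choices, so probability 1/3; weight (1/5)·(1/3) = 1/15 each.
The weights sum to 1/6.
So P(the cheque in envelope 1 | the presenter opened envelope 2 and envelope 5) = (1/30) / (1/6) = 1/5.

1/5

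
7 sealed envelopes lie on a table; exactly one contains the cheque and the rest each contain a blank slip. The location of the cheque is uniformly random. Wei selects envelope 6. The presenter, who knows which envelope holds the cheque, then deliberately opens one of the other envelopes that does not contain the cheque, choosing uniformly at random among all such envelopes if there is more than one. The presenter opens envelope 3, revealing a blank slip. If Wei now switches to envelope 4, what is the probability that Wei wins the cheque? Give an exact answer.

Condition on the true location of the cheque.
If it is in any of envelopes 1, 2, 4, 5, and 7 (prior 1/7 each): the presenter has 5 equally likely choices, so probability 1/5; weight (1/7)·(1/5) = 1/35 each.
If it is in envelope 3 (prior 1/7): the presenter opened envelope 3, so this case is ruled out; weight (1/7)·0 = 0.
If it is in envelope 6 (prior 1/7): the presenter has 6 equally likely choices, so probability 1/6; weight (1/7)·(1/6) = 1/42.
The weights sum to 1/6.
So P(the cheque in envelope 4 | the presenter opened envelope 3) = (1/35) / (1/6) = 6/35.

6/35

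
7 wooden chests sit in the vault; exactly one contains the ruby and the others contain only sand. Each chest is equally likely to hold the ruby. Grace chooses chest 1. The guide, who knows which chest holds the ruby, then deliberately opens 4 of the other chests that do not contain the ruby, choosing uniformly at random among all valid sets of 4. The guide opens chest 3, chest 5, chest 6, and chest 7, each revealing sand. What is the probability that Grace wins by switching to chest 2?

3/7

Apply Bayes' rule, conditioning on where the ruby actually is.
If it is in chest 1 (prior 1/7): the guide has 15 equally likely choices, so probability 1/15; weight (1/7)·(1/15) = 1/105.
If it is in either of chests 2 and 4 (prior 1/7 each): the guide has 5 equally likely choices, so probability 1/5; weight (1/7)·(1/5) = 1/35 each.
If it is in any of chests 3, 5, 6, and 7 (prior 1/7 each): that chest was opened and seen not to hold the prize — ruled out; weight (1/7)·0 = 0 each.
The weights sum to 1/15.
So P(the ruby in chest 2 | the guide opened chest 3, chest 5, chest 6, and chest 7) = (1/35) / (1/15) = 3/7.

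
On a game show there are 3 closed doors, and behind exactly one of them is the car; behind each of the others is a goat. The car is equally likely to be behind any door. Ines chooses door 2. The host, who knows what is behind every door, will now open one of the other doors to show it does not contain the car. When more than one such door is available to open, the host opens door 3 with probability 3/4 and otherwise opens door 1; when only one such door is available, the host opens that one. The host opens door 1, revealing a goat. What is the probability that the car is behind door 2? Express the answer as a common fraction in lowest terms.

1/5

Apply Bayes' rule, conditioning on where the car actually is.
If it is behind door 1 (prior 1/3): the host opened door 1, so this case is ruled out; weight (1/3)·0 = 0.
If it is behind door 2 (prior 1/3): door 3 is available but not opened, probability 1/4; weight (1/3)·(1/4) = 1/12.
If it is behind door 3 (prior 1/3): only door 1 is available, probability 1; weight (1/3)·1 = 1/3.
The weights sum to 5/12.
So P(the car behind door 2 | the host opened door 1) = (1/12) / (5/12) = 1/5.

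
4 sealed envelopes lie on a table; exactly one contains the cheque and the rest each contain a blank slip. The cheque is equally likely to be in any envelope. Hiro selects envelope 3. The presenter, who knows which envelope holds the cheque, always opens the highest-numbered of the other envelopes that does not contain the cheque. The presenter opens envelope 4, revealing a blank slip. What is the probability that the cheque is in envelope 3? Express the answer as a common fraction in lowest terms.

1/3

Consider each possible location of the cheque in turn.
If it is in any of envelopes 1, 2, and 3 (prior 1/4 each): envelope 4 is the highest-numbered option available, probability 1; weight (1/4)·1 = 1/4 each.
If it is in envelope 4 (prior 1/4): the presenter opened envelope 4, so this case is ruled out; weight (1/4)·0 = 0.
The weights sum to 3/4.
So P(the cheque in envelope 3 | the presenter opened envelope 4) = (1/4) / (3/4) = 1/3.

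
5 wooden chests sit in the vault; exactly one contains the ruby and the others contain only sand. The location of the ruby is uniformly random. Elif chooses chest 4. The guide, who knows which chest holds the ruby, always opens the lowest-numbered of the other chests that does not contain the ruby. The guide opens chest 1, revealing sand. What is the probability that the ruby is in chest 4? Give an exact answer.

1/4

Apply Bayes' rule, conditioning on where the ruby actually is.
If it is in chest 1 (prior 1/5): the guide opened chest 1, so this case is ruled out; weight (1/5)·0 = 0.
If it is in any of chests 2, 3, 4, and 5 (prior 1/5 each): chest 1 is the lowest-numbered option available, probability 1; weight (1/5)·1 = 1/5 each.
The weights sum to 4/5.
So P(the ruby in chest 4 | the guide opened chest 1) = (1/5) / (4/5) = 1/4.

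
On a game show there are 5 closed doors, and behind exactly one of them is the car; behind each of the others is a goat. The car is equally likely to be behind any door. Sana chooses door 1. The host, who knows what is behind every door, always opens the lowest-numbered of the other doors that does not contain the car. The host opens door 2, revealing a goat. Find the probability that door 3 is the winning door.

Condition on the true location of the car.
If it is behind any of doors 1, 3, 4, and 5 (prior 1/5 each): door 2 is the lowest-numbered option available, probability 1; weight (1/5)·1 = 1/5 each.
If it is behind door 2 (prior 1/5): the host opened door 2, so this case is ruled out; weight (1/5)·0 = 0.
The weights sum to 4/5.
So P(the car behind door 3 | the host opened door 2) = (1/5) / (4/5) = 1/4.

1/4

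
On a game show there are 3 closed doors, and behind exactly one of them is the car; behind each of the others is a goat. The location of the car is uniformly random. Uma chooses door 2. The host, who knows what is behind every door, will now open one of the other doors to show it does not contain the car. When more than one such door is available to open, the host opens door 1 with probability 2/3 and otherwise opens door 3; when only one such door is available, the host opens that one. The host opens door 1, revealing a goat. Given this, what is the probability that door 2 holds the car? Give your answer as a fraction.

2/5

Apply Bayes' rule, conditioning on where the car actually is.
If it is behind door 1 (prior 1/3): the host opened door 1, so this case is ruled out; weight (1/3)·0 = 0.
If it is behind door 2 (prior 1/3): door 1 is available, opened with probability 2/3; weight (1/3)·(2/3) = 2/9.
If it is behind door 3 (prior 1/3): only door 1 is available, probability 1; weight (1/3)·1 = 1/3.
The weights sum to 5/9.
So P(the car behind door 2 | the host opened door 1) = (2/9) / (5/9) = 2/5.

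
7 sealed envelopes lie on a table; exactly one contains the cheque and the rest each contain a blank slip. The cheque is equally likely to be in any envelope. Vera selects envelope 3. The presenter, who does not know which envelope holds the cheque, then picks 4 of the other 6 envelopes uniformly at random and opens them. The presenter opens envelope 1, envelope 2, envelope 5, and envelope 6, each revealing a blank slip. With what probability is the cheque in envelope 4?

Apply Bayes' rule, conditioning on where the cheque actually is.
If it is in any of envelopes 1, 2, 5, and 6 (prior 1/7 each): that envelope was opened and seen not to hold the prize — ruled out; weight (1/7)·0 = 0 each.
If it is in any of envelopes 3, 4, and 7 (prior 1/7 each): the presenter picks exactly this set with probability 1/15 regardless, and none is the prize; weight (1/7)·(1/15) = 1/105 each.
The weights sum to 1/35.
So P(the cheque in envelope 4 | the presenter opened envelope 1, envelope 2, envelope 5, and envelope 6) = (1/105) / (1/35) = 1/3.

1/3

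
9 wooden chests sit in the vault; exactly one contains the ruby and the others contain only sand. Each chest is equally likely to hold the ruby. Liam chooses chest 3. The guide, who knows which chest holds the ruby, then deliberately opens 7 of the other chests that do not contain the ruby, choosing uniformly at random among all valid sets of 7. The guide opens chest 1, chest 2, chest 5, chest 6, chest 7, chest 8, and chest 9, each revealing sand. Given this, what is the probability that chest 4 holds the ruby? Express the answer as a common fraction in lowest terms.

Condition on the true location of the ruby.
If it is in any of chests 1, 2, 5, 6, 7, 8, and 9 (prior 1/9 each): that chest was opened and seen not to hold the prize — ruled out; weight (1/9)·0 = 0 each.
If it is in chest 3 (prior 1/9): the guide has 8 equally likely choices, so probability 1/8; weight (1/9)·(1/8) = 1/72.
If it is in chest 4 (prior 1/9): the guide has no choice, probability 1; weight (1/9)·1 = 1/9.
The weights sum to 1/8.
So P(the ruby in chest 4 | the guide opened chest 1, chest 2, chest 5, chest 6, chest 7, chest 8, and chest 9) = (1/9) / (1/8) = 8/9.

8/9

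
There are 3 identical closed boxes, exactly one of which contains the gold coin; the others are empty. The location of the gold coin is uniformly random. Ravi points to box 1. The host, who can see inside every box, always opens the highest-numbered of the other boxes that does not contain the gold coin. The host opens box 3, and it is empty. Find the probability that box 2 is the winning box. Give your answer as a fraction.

Apply Bayes' rule, conditioning on where the gold coin actually is.
If it is in either of boxes 1 and 2 (prior 1/3 each): box 3 is the highest-numbered option available, probability 1; weight (1/3)·1 = 1/3 each.
If it is in box 3 (prior 1/3): the host opened box 3, so this case is ruled out; weight (1/3)·0 = 0.
The weights sum to 2/3.
So P(the gold coin in box 2 | the host opened box 3) = (1/3) / (2/3) = 1/2.

1/2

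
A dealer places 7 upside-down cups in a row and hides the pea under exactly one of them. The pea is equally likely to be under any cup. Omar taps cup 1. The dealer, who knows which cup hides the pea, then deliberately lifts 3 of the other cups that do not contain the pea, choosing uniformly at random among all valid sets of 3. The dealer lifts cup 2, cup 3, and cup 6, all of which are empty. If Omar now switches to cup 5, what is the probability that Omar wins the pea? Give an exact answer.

Condition on the true location of the pea.
If it is under cup 1 (prior 1/7): the dealer has 20 equally likely choices, so probability 1/20; weight (1/7)·(1/20) = 1/140.
If it is under any of cups 2, 3, and 6 (prior 1/7 each): that cup was opened and seen not to hold the prize — ruled out; weight (1/7)·0 = 0 each.
If it is under any of cups 4, 5, and 7 (prior 1/7 each): the dealer has 10 equally likely choices, so probability 1/10; weight (1/7)·(1/10) = 1/70 each.
The weights sum to 1/20.
So P(the pea under cup 5 | the dealer opened cup 2, cup 3, and cup 6) = (1/70) / (1/20) = 2/7.

2/7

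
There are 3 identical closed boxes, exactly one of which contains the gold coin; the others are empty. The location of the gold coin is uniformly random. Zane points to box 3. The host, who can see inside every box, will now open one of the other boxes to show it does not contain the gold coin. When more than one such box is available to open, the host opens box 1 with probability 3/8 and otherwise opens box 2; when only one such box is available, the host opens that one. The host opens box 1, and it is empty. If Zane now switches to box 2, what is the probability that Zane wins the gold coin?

Apply Bayes' rule, conditioning on where the gold coin actually is.
If it is in box 1 (prior 1/3): the host opened box 1, so this case is ruled out; weight (1/3)·0 = 0.
If it is in box 2 (prior 1/3): only box 1 is available, probability 1; weight (1/3)·1 = 1/3.
If it is in box 3 (prior 1/3): box 1 is available, opened with probability 3/8; weight (1/3)·(3/8) = 1/8.
The weights sum to 11/24.
So P(the gold coin in box 2 | the host opened box 1) = (1/3) / (11/24) = 8/11.

8/11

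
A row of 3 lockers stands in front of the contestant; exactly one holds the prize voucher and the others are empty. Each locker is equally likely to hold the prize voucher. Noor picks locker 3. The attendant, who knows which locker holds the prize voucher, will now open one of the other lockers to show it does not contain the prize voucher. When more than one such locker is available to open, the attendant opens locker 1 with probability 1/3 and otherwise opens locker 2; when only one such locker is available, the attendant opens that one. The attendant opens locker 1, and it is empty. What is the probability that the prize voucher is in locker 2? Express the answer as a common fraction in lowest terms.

Condition on the true location of the prize voucher.
If it is in locker 1 (prior 1/3): the attendant opened locker 1, so this case is ruled out; weight (1/3)·0 = 0.
If it is in locker 2 (prior 1/3): only locker 1 is available, probability 1; weight (1/3)·1 = 1/3.
If it is in locker 3 (prior 1/3): locker 1 is available, opened with probability 1/3; weight (1/3)·(1/3) = 1/9.
The weights sum to 4/9.
So P(the prize voucher in locker 2 | the attendant opened locker 1) = (1/3) / (4/9) = 3/4.

3/4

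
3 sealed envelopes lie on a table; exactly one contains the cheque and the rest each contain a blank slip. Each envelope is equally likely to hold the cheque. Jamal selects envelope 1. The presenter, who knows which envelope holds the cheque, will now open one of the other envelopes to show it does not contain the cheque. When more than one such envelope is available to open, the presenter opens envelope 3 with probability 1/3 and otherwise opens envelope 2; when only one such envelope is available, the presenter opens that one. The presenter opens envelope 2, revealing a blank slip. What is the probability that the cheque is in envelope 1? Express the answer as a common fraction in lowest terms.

2/5

Apply Bayes' rule, conditioning on where the cheque actually is.
If it is in envelope 1 (prior 1/3): envelope 3 is available but not opened, probability 2/3; weight (1/3)·(2/3) = 2/9.
If it is in envelope 2 (prior 1/3): the presenter opened envelope 2, so this case is ruled out; weight (1/3)·0 = 0.
If it is in envelope 3 (prior 1/3): only envelope 2 is available, probability 1; weight (1/3)·1 = 1/3.
The weights sum to 5/9.
So P(the cheque in envelope 1 | the presenter opened envelope 2) = (2/9) / (5/9) = 2/5.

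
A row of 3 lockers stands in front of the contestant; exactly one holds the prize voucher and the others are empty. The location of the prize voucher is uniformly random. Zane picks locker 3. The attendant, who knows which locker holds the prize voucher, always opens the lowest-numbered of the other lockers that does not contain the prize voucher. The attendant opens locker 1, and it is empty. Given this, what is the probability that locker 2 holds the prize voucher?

Condition on the true location of the prize voucher.
If it is in locker 1 (prior 1/3): the attendant opened locker 1, so this case is ruled out; weight (1/3)·0 = 0.
If it is in either of lockers 2 and 3 (prior 1/3 each): locker 1 is the lowest-numbered option available, probability 1; weight (1/3)·1 = 1/3 each.
The weights sum to 2/3.
So P(the prize voucher in locker 2 | the attendant opened locker 1) = (1/3) / (2/3) = 1/2.

1/2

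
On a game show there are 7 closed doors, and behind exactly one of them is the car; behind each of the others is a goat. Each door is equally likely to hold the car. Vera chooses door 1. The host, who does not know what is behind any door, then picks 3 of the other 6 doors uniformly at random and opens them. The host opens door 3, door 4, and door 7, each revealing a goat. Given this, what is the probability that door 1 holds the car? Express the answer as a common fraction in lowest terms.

1/4

Apply Bayes' rule, conditioning on where the car actually is.
If it is behind any of doors 1, 2, 5, and 6 (prior 1/7 each): the host picks exactly this set with probability 1/20 regardless, and none is the prize; weight (1/7)·(1/20) = 1/140 each.
If it is behind any of doors 3, 4, and 7 (prior 1/7 each): that door was opened and seen not to hold the prize — ruled out; weight (1/7)·0 = 0 each.
The weights sum to 1/35.
So P(the car behind door 1 | the host opened door 3, door 4, and door 7) = (1/140) / (1/35) = 1/4.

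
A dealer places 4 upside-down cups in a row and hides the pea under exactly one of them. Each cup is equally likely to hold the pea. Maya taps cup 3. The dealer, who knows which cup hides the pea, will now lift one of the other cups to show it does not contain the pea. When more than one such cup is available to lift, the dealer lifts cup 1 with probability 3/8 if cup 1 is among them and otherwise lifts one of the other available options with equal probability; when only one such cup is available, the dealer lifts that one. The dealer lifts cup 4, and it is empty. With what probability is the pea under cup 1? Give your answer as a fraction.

Consider each possible location of the pea in turn.
If it is under cup 1 (prior 1/4): cup 1 holds the prize so is unavailable; the dealer chooses uniformly among the 2 others, probability 1/2; weight (1/4)·(1/2) = 1/8.
If it is under cup 2 (prior 1/4): cup 1 is available but not opened, probability 5/8; weight (1/4)·(5/8) = 5/32.
If it is under cup 3 (prior 1/4): cup 1 is available but not opened; cup 4 gets probability (1 − 3/8)/2 = 5/16; weight (1/4)·(5/16) = 5/64.
If it is under cup 4 (prior 1/4): the dealer opened cup 4, so this case is ruled out; weight (1/4)·0 = 0.
The weights sum to 23/64.
So P(the pea under cup 1 | the dealer opened cup 4) = (1/8) / (23/64) = 8/23.

8/23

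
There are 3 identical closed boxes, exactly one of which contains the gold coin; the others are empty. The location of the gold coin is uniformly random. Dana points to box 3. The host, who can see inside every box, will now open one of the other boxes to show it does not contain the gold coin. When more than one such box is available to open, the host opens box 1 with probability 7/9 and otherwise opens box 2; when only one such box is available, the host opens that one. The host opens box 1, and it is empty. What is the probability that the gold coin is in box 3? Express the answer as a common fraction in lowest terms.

Condition on the true location of the gold coin.
If it is in box 1 (prior 1/3): the host opened box 1, so this case is ruled out; weight (1/3)·0 = 0.
If it is in box 2 (prior 1/3): only box 1 is available, probability 1; weight (1/3)·1 = 1/3.
If it is in box 3 (prior 1/3): box 1 is available, opened with probability 7/9; weight (1/3)·(7/9) = 7/27.
The weights sum to 16/27.
So P(the gold coin in box 3 | the host opened box 1) = (7/27) / (16/27) = 7/16.

7/16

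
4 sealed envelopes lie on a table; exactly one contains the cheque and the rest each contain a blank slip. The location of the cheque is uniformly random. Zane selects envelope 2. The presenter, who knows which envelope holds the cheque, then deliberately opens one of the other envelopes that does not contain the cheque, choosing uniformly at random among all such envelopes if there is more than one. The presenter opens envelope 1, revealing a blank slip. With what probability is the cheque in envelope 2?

1/4

Consider each possible location of the cheque in turn.
If it is in envelope 1 (prior 1/4): the presenter opened envelope 1, so this case is ruled out; weight (1/4)·0 = 0.
If it is in envelope 2 (prior 1/4): the presenter has 3 equally likely choices, so probability 1/3; weight (1/4)·(1/3) = 1/12.
If it is in either of envelopes 3 and 4 (prior 1/4 each): the presenter has 2 equally likely choices, so probability 1/2; weight (1/4)·(1/2) = 1/8 each.
The weights sum to 1/3.
So P(the cheque in envelope 2 | the presenter opened envelope 1) = (1/12) / (1/3) = 1/4.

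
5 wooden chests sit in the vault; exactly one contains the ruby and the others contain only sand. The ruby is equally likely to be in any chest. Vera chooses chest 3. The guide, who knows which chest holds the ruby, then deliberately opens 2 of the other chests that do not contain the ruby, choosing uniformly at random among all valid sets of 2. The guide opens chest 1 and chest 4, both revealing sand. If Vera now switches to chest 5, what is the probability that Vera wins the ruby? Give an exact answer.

2/5

Condition on the true location of the ruby.
If it is in either of chests 1 and 4 (prior 1/5 each): that chest was opened and seen not to hold the prize — ruled out; weight (1/5)·0 = 0 each.
If it is in either of chests 2 and 5 (prior 1/5 each): the guide has 3 equally likely choices, so probability 1/3; weight (1/5)·(1/3) = 1/15 each.
If it is in chest 3 (prior 1/5): the guide has 6 equally likely choices, so probability 1/6; weight (1/5)·(1/6) = 1/30.
The weights sum to 1/6.
So P(the ruby in chest 5 | the guide opened chest 1 and chest 4) = (1/15) / (1/6) = 2/5.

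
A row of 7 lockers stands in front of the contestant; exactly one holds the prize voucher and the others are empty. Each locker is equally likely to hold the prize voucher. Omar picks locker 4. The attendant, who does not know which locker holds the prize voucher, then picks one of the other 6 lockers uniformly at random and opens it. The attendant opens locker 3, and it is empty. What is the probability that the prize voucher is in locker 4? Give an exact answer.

1/6

Apply Bayes' rule, conditioning on where the prize voucher actually is.
If it is in any of lockers 1, 2, 4, 5, 6, and 7 (prior 1/7 each): the attendant picks locker 3 with probability 1/6 regardless, and it is not the prize; weight (1/7)·(1/6) = 1/42 each.
If it is in locker 3 (prior 1/7): the attendant opened locker 3, so this case is ruled out; weight (1/7)·0 = 0.
The weights sum to 1/7.
So P(the prize voucher in locker 4 | the attendant opened locker 3) = (1/42) / (1/7) = 1/6.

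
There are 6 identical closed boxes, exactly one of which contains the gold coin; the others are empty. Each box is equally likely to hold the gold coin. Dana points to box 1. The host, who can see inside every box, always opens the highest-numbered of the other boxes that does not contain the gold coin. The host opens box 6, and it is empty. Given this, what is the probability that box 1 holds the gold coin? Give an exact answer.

Condition on the true location of the gold coin.
If it is in any of boxes 1, 2, 3, 4, and 5 (prior 1/6 each): box 6 is the highest-numbered option available, probability 1; weight (1/6)·1 = 1/6 each.
If it is in box 6 (prior 1/6): the host opened box 6, so this case is ruled out; weight (1/6)·0 = 0.
The weights sum to 5/6.
So P(the gold coin in box 1 | the host opened box 6) = (1/6) / (5/6) = 1/5.

1/5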